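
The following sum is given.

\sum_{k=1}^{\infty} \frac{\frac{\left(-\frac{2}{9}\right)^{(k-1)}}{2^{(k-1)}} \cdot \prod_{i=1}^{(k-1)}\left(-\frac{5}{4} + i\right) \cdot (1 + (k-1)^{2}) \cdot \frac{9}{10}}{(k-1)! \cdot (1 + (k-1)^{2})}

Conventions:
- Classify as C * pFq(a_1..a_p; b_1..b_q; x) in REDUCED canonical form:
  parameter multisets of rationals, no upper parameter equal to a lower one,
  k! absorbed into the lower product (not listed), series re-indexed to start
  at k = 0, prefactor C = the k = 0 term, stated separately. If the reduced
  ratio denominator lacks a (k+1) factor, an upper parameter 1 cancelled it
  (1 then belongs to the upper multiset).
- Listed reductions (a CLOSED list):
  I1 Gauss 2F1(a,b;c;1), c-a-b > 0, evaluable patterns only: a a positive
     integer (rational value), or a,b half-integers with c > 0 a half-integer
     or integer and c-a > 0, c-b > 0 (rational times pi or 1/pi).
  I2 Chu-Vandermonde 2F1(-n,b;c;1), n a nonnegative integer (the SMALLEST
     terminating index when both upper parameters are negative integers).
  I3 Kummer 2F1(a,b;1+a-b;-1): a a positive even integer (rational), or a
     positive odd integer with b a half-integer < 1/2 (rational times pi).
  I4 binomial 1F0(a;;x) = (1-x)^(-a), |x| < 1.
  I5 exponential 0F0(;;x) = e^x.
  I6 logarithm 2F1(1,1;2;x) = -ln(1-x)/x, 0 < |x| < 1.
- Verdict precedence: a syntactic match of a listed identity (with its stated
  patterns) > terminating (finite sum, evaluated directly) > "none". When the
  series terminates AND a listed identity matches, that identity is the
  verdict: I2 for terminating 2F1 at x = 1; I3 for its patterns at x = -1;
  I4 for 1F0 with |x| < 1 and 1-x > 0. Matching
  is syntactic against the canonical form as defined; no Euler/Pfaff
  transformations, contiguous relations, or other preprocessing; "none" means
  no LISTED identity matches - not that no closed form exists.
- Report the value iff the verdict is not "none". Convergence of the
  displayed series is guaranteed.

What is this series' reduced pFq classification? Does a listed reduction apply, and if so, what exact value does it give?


This is \frac{9}{10} * 1F0(-\frac{1}{4}; -; -\frac{1}{9}) in reduced canonical form. Verdict at x = -\frac{1}{9}: the binomial series (I4) matches (the 1F0 binomial series: exponent 1/4, x = -\frac{1}{9}). Hence: \frac{9}{10} \cdot \left(\frac{10}{9}\right)^{\frac{1}{4}}.

Key step: t_0 being \frac{9}{10}, the running product (C = 9/10, x = -1/9) telescopes to a rising factorial.
Term ratio: r(k) = -\frac{1}{9} * (k-\frac{1}{4}) / [(k+1)] - poly over poly, x = -\frac{1}{9} from leading terms; C = \frac{9}{10} at k = 0.


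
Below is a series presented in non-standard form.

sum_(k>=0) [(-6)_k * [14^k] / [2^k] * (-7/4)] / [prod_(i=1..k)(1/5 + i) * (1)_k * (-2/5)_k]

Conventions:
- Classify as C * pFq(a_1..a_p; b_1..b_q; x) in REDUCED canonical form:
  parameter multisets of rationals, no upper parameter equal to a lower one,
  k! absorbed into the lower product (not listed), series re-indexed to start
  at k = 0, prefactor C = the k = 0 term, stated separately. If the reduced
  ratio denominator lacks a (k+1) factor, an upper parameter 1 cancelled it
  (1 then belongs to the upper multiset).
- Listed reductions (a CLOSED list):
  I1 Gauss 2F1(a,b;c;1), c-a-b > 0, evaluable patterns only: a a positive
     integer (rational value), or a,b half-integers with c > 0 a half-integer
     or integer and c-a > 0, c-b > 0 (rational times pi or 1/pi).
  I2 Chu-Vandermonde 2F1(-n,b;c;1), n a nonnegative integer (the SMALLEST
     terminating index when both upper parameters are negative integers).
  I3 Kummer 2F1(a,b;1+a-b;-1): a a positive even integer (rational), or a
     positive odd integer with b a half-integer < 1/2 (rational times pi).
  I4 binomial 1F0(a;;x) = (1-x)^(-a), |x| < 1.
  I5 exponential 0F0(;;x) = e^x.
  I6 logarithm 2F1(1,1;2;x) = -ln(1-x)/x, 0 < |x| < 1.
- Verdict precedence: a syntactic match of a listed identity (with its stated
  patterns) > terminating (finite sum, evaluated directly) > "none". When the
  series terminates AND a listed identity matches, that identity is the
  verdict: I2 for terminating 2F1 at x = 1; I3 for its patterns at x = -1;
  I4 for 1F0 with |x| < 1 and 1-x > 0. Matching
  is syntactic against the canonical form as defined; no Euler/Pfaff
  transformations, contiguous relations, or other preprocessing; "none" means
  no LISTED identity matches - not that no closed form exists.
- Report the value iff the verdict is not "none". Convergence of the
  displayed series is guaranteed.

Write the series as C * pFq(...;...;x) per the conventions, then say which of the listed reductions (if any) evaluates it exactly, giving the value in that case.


Classification (C = -7/4): 1F2 with upper {-6}, lower {-2/5, 6/5}, argument x = 7. Verdict: terminating. (-6)_k vanishes past k = 6, leaving a 7-term sum, computed directly. Hence: -795582469508141/2638548836352.

First insight: x = 7 and the lower running product (C = -7/4) is a rising factorial.
Adjacent-term ratio: r(k) = 7 * (k-6) / [(k-2/5) (k+6/5) (k+1)] - rational; roots negated = parameters, x = 7, C = -7/4.


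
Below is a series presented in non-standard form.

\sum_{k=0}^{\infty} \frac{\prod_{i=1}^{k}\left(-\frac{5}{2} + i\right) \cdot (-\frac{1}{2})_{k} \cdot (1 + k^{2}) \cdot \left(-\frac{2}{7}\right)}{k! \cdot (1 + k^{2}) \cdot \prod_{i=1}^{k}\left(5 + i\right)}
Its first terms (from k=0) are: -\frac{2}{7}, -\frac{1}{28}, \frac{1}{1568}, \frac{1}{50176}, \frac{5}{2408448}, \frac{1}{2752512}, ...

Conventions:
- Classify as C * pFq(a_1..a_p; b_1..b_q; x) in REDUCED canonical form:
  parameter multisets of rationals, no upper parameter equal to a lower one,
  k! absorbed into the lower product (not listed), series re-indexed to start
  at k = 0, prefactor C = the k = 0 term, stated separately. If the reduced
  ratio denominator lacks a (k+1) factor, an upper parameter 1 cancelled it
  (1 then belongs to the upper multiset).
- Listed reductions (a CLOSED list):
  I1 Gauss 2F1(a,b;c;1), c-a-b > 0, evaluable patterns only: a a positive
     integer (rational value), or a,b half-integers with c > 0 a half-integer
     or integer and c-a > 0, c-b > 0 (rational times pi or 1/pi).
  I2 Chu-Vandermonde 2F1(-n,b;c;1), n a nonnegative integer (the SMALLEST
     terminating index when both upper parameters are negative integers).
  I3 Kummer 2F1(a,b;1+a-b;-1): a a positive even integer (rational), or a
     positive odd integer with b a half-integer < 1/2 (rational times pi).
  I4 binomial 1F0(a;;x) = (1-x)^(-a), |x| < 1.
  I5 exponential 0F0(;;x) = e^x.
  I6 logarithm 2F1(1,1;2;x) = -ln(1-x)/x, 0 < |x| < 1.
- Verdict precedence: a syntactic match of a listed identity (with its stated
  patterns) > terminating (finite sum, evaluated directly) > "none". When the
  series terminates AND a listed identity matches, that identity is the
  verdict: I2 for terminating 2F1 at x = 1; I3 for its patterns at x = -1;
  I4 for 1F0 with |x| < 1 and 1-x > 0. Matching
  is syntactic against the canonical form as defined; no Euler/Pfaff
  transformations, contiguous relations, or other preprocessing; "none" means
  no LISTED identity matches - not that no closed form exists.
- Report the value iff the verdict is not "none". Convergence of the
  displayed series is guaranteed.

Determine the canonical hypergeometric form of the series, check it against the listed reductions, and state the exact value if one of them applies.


Prefactor -\frac{2}{7}, argument 1: 2F1 with upper {-\frac{3}{2}, -\frac{1}{2}} over lower {6}. Verdict: Gauss's theorem I1 (half-integer case) fires (x = 1; upper {-\frac{3}{2}, -\frac{1}{2}} half-integers, c = 6 in the evaluable pattern). Hence: \left(-\frac{2097152}{2081079}\right) / \pi.

Structural cue: t_0 being -\frac{2}{7}, striking the common factor k^2 + 1 reduces the term (C = -2/7).
Adjacent-term ratio: r(k) = 1 * (k-\frac{3}{2}) (k-\frac{1}{2}) / [(k+6) (k+1)] - rational in k. x = 1; t_0 = -\frac{2}{7}; negate the roots.


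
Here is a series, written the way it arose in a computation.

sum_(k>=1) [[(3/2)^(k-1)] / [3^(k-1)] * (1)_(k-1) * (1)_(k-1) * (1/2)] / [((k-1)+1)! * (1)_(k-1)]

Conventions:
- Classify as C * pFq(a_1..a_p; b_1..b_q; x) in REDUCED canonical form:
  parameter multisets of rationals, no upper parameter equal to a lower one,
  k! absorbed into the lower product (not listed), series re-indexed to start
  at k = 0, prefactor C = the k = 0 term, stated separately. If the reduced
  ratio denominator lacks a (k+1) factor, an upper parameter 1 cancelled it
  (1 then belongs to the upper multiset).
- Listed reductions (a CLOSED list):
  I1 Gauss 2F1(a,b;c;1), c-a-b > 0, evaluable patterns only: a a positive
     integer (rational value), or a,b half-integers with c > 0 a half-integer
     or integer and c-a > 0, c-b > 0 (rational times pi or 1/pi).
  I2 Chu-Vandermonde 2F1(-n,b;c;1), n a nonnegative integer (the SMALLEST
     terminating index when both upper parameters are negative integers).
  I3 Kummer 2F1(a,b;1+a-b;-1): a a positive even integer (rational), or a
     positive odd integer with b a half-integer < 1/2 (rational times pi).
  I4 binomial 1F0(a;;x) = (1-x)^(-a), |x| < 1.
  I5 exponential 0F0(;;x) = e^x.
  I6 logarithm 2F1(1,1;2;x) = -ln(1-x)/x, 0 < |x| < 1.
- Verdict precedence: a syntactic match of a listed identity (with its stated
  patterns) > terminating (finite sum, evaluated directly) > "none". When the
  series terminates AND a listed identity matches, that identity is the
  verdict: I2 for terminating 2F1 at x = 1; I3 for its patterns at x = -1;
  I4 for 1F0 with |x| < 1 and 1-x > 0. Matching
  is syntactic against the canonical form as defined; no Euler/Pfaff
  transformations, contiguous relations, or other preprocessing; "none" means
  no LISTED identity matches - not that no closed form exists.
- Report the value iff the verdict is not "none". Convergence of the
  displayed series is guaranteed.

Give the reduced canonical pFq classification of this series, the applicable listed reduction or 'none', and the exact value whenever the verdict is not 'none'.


This is 1/2 * 2F1(1, 1; 2; 1/2) in reduced canonical form. Verdict: this is logarithm (I6) (the logarithm: parameters (1,1;2), x = 1/2). Exact value: (-1) * ln(1/2).

Key observation: from the first term 1/2: (1)_k (prefactor 1/2) is k! itself.
Consecutive-term ratio: r(k) = (1/2) * (k+1) (k+1) / [(k+2) (k+1)] - rational in k, leading ratio (1/2); with t_0 = 1/2, classification follows.


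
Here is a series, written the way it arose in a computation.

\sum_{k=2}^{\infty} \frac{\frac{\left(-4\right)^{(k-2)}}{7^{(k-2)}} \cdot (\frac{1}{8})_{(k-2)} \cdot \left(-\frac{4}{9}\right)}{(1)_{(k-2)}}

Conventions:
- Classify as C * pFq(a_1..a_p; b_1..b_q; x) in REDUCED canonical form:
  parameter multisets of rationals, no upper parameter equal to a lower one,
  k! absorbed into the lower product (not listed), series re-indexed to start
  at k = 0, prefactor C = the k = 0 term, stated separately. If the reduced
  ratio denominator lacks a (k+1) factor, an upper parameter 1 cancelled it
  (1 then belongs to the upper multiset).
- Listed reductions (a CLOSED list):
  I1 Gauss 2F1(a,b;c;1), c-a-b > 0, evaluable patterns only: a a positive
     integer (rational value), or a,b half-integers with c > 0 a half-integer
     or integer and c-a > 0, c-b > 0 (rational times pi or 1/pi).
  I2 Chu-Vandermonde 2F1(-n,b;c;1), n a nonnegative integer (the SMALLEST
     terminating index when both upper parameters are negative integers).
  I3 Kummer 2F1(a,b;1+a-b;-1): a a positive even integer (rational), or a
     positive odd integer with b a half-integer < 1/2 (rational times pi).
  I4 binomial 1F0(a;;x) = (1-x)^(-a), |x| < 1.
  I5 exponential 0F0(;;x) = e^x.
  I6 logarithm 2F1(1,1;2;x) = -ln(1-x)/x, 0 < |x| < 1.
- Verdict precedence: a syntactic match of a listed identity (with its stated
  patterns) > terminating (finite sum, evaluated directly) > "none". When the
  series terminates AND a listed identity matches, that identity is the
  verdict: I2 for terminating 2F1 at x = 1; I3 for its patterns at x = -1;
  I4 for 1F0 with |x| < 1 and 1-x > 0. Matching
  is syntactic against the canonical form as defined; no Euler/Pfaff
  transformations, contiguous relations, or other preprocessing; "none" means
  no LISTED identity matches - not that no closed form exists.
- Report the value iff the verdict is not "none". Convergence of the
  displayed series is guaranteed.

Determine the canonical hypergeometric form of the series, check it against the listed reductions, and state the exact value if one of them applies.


The tell: x = -\frac{4}{7} and (1)_k (C = -4/9) is k! itself.
Adjacent-term ratio: r(k) = -\frac{4}{7} * (k+\frac{1}{8}) / [(k+1)] - rational in k, leading ratio -\frac{4}{7}; with t_0 = -\frac{4}{9}, classification follows.

Reduced: x = -\frac{4}{7}, 1F0, upper = {\frac{1}{8}}, lower = {-}, C = -\frac{4}{9}. Verdict at x = -\frac{4}{7}: the binomial series (I4) matches (the 1F0 binomial series: exponent -1/8, x = -\frac{4}{7}). Hence: \left(-\frac{4}{9}\right) \cdot \left(\frac{11}{7}\right)^{-\frac{1}{8}}.


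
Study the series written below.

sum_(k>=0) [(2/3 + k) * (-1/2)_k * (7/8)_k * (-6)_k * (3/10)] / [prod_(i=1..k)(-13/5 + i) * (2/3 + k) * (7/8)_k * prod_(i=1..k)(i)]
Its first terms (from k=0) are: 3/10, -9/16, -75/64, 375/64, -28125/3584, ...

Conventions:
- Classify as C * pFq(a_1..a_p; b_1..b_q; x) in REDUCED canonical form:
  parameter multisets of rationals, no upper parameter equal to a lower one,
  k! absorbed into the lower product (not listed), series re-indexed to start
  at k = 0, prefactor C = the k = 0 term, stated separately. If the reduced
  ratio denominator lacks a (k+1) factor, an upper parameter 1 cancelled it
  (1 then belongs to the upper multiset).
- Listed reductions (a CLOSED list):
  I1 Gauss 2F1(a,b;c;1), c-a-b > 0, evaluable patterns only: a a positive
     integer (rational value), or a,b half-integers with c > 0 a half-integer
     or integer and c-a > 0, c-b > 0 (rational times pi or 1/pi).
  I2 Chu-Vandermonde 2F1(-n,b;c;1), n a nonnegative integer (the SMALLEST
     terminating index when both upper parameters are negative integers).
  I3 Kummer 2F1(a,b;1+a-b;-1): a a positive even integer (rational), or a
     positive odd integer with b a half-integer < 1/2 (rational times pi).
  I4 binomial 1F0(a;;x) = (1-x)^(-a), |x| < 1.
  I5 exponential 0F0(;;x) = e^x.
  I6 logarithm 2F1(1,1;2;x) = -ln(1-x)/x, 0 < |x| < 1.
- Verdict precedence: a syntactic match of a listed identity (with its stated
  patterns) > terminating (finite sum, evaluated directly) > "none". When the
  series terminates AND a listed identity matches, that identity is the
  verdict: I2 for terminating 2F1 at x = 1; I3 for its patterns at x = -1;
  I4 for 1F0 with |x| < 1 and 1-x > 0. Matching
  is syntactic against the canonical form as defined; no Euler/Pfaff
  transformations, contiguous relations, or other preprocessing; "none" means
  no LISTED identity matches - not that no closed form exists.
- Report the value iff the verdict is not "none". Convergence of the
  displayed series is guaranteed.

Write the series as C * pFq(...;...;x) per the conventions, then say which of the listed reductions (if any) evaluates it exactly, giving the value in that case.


The series (x = 1) is 2F1: upper {-6, -1/2}, lower {-8/5}, prefactor 3/10. Verdict: Vandermonde's identity (I2) fires (terminating 2F1 at x = 1 with n = 6, b = -1/2, c = -8/5). Hence: 709137/4874240.

Key observation: x = 1 and striking the common factor k + 2/3 reduces the term (C = 3/10, x = 1).
Ratio: r(k) = 1 * (k-6) (k-1/2) / [(k-8/5) (k+1)] ; factor over Q: parameters, x = 1, and C = 3/10.


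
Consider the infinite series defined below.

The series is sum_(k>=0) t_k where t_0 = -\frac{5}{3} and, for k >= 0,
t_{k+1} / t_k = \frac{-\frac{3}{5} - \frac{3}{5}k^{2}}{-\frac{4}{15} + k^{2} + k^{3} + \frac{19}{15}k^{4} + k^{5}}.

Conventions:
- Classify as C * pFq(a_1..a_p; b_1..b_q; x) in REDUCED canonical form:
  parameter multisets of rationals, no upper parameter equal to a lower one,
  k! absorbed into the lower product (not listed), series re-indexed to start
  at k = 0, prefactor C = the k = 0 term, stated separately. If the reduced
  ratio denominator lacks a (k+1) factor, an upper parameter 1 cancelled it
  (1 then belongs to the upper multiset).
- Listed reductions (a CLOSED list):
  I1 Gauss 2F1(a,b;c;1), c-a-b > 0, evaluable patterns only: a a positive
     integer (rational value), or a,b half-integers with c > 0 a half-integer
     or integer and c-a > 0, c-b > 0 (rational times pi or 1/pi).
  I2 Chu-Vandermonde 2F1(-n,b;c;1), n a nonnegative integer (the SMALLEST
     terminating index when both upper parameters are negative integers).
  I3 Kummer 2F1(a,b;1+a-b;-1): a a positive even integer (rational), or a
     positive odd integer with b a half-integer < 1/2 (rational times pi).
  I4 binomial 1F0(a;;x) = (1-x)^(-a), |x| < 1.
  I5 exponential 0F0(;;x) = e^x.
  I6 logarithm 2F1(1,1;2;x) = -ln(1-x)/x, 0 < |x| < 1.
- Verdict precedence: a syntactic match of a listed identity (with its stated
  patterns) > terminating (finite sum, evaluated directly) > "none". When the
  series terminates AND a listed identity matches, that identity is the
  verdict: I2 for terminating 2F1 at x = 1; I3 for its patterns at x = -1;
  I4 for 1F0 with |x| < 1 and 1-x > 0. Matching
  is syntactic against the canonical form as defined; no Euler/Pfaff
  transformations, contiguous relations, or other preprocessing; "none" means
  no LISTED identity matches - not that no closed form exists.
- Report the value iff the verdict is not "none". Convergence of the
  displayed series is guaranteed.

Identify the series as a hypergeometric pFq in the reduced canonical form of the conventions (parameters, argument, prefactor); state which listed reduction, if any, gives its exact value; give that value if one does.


At argument -\frac{3}{5}: a 0F2 with upper {-}, lower {-\frac{2}{5}, \frac{2}{3}}, scaled by C = -\frac{5}{3}. Verdict: none - this 0F2 at x = -\frac{3}{5} matches no listed pattern, and upper {-} holds no stopper.

Structural cue: t_0 = -\frac{5}{3} here, and the ratio is unreduced: k^2 + 1 divides both sides (prefactor -5/3).
Ratio: r(k) = -\frac{3}{5} * 1 / [(k-\frac{2}{5}) (k+\frac{2}{3}) (k+1)] - rational in k, leading ratio -\frac{3}{5}; with t_0 = -\frac{5}{3}, classification follows.


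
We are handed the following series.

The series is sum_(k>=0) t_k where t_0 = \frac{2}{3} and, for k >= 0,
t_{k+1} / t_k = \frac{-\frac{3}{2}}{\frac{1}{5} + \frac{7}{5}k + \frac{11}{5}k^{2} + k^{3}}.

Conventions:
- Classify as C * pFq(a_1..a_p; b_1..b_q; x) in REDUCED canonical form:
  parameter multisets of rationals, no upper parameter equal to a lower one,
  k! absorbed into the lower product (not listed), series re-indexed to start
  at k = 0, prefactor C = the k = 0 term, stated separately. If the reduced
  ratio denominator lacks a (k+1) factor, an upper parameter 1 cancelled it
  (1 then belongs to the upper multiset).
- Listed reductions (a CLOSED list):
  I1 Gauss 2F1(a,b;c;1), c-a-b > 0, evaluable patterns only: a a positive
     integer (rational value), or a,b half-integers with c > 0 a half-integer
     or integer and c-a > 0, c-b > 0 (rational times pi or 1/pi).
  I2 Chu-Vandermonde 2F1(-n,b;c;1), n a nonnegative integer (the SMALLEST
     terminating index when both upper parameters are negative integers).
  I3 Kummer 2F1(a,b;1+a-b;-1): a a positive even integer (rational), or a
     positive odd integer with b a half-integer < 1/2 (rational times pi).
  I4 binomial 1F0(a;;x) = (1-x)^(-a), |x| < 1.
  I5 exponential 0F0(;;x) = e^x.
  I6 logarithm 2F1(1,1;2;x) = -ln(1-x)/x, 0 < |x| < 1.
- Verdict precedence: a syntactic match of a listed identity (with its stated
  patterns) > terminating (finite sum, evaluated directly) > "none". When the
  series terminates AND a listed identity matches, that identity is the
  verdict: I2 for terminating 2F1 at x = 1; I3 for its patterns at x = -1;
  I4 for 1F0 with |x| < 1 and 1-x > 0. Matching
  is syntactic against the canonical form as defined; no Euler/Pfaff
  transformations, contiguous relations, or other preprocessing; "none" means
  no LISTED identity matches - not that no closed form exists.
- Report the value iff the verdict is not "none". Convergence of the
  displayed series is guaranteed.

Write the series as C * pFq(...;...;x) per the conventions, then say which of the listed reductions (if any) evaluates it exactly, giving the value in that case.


The series (x = -\frac{3}{2}) is 0F2: upper {-}, lower {\frac{1}{5}, 1}, prefactor \frac{2}{3}. Verdict: none - this 0F2 at x = -\frac{3}{2} matches no listed pattern, and upper {-} holds no stopper.

First insight: t_0 = \frac{2}{3} here, and the expanded ratio factors over Q; C = 2/3, roots give parameters.
Adjacent-term ratio: r(k) = -\frac{3}{2} * 1 / [(k+\frac{1}{5}) (k+1) (k+1)] - rational in k. x = -\frac{3}{2}; t_0 = \frac{2}{3}; negate the roots.


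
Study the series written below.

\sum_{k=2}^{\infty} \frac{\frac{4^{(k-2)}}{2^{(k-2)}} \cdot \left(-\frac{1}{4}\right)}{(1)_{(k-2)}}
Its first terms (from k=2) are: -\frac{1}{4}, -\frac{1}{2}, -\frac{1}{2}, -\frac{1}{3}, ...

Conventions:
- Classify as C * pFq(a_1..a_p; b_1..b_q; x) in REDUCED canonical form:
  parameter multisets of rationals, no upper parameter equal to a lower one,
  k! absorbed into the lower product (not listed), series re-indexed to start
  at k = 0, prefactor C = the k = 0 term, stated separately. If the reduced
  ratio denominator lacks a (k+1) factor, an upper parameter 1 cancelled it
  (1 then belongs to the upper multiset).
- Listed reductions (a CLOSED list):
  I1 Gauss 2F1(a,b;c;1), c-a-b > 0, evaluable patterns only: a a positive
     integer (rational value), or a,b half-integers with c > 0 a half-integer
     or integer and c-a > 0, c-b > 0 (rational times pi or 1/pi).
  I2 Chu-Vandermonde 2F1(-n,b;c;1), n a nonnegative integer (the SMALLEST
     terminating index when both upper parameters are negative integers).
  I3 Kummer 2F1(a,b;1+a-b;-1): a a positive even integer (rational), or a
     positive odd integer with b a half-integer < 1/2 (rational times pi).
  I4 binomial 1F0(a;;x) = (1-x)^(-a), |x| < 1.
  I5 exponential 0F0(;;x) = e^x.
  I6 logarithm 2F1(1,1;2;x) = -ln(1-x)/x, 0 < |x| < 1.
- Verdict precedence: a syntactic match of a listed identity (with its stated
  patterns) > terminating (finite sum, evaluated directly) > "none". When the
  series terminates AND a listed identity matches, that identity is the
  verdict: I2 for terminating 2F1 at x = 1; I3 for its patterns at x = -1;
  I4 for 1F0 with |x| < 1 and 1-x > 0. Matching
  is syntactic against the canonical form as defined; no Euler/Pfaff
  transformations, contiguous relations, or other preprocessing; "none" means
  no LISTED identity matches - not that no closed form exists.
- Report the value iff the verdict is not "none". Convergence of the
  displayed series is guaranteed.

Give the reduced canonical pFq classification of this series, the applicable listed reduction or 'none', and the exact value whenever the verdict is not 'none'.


Canonical form: C = -\frac{1}{4} times 0F0 with upper {-}, lower {-}, x = 2. Verdict: this is exponential (I5) (the 0F0 exponential series at x = 2). Value: \left(-\frac{1}{4}\right) \cdot e^{2}.

The tell: from the first term -\frac{1}{4}: (1)_k (C = -1/4, x = 2) is k! itself.
Ratio: r(k) = 2 * 1 / [(k+1)] ; factor over Q: parameters, x = 2, and C = -\frac{1}{4}.


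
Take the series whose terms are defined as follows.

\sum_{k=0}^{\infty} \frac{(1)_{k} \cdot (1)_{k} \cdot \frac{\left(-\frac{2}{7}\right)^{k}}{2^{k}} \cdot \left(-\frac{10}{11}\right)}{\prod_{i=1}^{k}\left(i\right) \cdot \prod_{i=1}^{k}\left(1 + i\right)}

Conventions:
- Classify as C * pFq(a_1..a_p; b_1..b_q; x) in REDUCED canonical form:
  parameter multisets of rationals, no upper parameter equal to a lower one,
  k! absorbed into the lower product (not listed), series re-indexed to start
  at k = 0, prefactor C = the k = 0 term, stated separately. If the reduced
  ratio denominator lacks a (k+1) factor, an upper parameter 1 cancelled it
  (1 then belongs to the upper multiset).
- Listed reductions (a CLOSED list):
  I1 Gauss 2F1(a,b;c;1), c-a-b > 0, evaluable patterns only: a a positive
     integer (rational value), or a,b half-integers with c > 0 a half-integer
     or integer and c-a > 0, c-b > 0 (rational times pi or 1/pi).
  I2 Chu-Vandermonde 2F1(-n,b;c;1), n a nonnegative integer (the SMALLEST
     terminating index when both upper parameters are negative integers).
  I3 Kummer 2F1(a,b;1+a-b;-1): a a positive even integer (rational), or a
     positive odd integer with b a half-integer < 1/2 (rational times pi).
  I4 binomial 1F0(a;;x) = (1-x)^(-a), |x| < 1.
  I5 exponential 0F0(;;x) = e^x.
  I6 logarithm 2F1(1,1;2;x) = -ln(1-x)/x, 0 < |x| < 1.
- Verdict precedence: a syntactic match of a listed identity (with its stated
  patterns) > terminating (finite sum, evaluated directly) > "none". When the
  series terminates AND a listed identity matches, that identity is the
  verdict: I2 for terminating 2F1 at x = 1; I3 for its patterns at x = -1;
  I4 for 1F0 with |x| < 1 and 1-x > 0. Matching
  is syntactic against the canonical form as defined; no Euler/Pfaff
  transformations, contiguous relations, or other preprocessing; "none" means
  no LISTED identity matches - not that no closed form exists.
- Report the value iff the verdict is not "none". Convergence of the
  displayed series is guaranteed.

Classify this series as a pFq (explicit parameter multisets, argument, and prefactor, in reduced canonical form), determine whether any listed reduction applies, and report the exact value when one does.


Prefactor -\frac{10}{11}, argument -\frac{1}{7}: 2F1 with upper {1, 1} over lower {2}. Verdict: the I6 logarithm reduction matches (the logarithm: parameters (1,1;2), x = -\frac{1}{7}). Hence: \left(-\frac{70}{11}\right) \cdot \ln\left(\frac{8}{7}\right).

Key observation: t_0 = -\frac{10}{11} here, and the two k-th powers (C = -10/11) combine into one argument.
Ratio: r(k) = -\frac{1}{7} * (k+1) (k+1) / [(k+2) (k+1)] ; factor over Q: parameters, x = -\frac{1}{7}, and C = -\frac{10}{11}.


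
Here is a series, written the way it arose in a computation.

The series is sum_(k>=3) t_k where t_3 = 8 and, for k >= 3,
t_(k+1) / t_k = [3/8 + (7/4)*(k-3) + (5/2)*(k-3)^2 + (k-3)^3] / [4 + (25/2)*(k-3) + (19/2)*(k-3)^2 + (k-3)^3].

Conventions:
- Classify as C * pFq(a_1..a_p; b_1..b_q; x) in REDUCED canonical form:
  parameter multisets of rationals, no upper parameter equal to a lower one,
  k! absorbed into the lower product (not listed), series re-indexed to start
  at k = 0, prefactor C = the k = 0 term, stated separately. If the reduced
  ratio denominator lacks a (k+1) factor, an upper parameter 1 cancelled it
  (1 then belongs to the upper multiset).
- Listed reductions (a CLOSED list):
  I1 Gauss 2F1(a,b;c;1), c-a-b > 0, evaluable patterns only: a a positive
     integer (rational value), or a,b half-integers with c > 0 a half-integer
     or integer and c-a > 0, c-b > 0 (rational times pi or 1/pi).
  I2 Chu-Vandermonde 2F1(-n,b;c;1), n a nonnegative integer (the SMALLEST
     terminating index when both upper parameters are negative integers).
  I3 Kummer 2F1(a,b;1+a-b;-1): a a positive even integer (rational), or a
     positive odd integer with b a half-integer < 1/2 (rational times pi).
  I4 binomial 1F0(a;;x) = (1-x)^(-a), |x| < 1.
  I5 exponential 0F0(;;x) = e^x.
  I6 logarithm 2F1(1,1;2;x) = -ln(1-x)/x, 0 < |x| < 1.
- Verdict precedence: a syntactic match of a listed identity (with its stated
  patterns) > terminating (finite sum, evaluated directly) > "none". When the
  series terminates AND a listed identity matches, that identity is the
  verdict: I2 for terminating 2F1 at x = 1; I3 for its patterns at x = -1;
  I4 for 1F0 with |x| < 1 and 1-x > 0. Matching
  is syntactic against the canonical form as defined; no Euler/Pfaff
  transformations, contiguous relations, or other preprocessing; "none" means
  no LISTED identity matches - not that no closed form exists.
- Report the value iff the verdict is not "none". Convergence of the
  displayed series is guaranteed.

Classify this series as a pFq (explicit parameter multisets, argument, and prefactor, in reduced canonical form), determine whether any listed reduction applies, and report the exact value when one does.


x = 1 here; the reduced form reads 2F1, upper {1/2, 3/2}, lower {8}, C = 8. Verdict: this is Gauss's theorem I1 (half-integer case) (x = 1; upper {1/2, 3/2} half-integers, c = 8 in the evaluable pattern). Exact value: (8388608/297297) / pi.

Key observation: from the first term 8: the ratio is unreduced: k + 1/2 divides both sides (prefactor 8).
Ratio: r(k) = 1 * (k+1/2) (k+3/2) / [(k+8) (k+1)] ; factor over Q: parameters, x = 1, and C = 8.


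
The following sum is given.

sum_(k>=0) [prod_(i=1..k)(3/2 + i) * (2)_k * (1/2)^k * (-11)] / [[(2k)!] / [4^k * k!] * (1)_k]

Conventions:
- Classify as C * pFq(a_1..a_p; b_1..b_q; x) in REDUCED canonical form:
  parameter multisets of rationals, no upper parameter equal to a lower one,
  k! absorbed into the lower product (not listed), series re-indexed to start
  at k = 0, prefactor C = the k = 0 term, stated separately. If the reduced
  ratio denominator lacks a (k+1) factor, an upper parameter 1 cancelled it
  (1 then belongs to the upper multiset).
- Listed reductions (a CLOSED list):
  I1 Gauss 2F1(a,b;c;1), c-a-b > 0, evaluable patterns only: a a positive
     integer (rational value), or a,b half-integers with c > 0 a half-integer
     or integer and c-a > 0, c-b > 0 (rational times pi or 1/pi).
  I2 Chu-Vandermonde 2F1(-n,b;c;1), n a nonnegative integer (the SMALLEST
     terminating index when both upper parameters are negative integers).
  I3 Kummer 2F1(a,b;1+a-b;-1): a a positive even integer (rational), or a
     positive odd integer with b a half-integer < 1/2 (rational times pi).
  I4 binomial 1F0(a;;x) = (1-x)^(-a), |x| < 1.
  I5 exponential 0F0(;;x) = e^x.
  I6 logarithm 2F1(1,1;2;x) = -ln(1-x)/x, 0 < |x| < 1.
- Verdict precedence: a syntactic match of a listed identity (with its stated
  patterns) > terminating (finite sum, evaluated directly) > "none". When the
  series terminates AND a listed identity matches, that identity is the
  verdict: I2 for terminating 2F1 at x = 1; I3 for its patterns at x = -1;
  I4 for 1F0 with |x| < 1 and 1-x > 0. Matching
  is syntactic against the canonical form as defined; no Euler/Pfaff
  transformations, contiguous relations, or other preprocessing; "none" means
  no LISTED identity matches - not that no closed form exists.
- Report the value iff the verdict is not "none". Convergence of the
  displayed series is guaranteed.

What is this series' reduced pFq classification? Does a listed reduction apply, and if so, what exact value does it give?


This is -11 * 2F1(2, 5/2; 1/2; 1/2) in reduced canonical form. Verdict: none here - no I1-I6 shape fits x = 1/2 with lower {1/2}.

The tell: t_0 being -11, the lower (2k)!/(4^k k!) block (C = -11) is (1/2)_k.
Term ratio: r(k) = (1/2) * (k+2) (k+5/2) / [(k+1/2) (k+1)] - rational in k. x = (1/2); t_0 = -11; negate the roots.


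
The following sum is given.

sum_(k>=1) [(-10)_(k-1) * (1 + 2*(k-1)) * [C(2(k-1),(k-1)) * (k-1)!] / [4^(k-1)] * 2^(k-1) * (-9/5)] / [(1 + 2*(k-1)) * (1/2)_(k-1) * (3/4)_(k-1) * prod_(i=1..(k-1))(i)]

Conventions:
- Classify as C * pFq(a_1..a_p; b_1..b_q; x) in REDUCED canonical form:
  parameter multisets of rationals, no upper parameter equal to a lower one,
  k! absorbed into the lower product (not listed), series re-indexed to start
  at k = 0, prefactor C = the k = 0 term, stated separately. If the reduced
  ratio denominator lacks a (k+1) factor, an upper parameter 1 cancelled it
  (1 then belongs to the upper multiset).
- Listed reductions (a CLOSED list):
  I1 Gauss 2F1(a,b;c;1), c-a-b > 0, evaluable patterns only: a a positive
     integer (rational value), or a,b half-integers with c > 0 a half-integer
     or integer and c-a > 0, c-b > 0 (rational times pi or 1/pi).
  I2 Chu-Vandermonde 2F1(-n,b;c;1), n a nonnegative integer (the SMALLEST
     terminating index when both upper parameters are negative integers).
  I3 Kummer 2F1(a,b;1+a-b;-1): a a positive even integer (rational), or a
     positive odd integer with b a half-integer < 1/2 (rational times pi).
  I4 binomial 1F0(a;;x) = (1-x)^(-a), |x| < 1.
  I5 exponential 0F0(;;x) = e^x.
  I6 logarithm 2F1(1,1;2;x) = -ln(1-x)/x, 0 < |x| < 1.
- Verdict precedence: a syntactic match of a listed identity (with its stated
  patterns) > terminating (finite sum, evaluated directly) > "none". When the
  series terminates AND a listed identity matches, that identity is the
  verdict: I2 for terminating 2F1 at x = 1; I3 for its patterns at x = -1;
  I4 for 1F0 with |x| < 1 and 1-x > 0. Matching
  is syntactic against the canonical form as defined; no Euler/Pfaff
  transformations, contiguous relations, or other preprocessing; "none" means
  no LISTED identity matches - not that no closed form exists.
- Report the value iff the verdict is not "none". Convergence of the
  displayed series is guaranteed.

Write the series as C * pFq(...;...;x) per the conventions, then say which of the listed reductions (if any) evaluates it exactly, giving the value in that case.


This is -9/5 * 1F1(-10; 3/4; 2) in reduced canonical form. Verdict: terminating - upper parameter -10 makes this a finite sum (last index 10), evaluated exactly. Hence: 1585926955211/961103768625.

First insight: with t_0 = -9/5, the product of the first k integers (C = -9/5, x = 2) is k!.
Adjacent-term ratio: r(k) = 2 * (k-10) / [(k+3/4) (k+1)] ; factor over Q: parameters, x = 2, and C = -9/5.


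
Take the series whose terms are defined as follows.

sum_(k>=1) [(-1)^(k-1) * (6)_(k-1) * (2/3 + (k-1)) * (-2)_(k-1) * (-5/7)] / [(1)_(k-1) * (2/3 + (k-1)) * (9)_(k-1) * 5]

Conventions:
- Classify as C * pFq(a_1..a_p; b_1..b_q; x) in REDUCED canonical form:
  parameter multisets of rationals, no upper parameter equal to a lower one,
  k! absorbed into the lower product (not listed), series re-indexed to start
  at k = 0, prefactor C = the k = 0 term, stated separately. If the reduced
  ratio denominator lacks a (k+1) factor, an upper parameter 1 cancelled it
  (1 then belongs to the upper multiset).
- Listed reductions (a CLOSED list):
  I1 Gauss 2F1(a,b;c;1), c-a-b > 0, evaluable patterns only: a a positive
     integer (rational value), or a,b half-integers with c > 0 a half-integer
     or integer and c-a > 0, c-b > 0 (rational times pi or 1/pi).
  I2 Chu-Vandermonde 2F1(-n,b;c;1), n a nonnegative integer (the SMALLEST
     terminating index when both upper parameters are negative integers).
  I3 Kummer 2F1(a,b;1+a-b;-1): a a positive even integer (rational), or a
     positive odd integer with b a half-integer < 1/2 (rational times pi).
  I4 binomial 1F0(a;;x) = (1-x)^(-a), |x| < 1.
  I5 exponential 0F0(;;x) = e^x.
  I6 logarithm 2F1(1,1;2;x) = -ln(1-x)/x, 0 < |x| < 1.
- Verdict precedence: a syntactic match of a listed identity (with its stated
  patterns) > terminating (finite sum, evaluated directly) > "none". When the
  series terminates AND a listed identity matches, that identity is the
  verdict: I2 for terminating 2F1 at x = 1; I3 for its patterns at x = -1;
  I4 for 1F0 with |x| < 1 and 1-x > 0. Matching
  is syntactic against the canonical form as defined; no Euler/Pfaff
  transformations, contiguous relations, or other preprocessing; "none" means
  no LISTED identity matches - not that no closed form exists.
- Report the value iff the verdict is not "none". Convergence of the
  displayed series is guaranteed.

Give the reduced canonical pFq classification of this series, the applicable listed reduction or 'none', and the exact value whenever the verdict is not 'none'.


The series (x = -1) is 2F1: upper {-2, 6}, lower {9}, prefactor -1/7. Verdict: the Kummer evaluation I3 applies (x = -1; c = 9 equals 1+a-b for upper {-2, 6}: listed pattern). Sum: -2/5.

The tell: with t_0 = -1/7, (1)_k (C = -1/7, x = -1) is k! itself.
Term ratio: r(k) = (-1) * (k-2) (k+6) / [(k+9) (k+1)] - poly over poly, x = (-1) from leading terms; C = -1/7 at k = 0.


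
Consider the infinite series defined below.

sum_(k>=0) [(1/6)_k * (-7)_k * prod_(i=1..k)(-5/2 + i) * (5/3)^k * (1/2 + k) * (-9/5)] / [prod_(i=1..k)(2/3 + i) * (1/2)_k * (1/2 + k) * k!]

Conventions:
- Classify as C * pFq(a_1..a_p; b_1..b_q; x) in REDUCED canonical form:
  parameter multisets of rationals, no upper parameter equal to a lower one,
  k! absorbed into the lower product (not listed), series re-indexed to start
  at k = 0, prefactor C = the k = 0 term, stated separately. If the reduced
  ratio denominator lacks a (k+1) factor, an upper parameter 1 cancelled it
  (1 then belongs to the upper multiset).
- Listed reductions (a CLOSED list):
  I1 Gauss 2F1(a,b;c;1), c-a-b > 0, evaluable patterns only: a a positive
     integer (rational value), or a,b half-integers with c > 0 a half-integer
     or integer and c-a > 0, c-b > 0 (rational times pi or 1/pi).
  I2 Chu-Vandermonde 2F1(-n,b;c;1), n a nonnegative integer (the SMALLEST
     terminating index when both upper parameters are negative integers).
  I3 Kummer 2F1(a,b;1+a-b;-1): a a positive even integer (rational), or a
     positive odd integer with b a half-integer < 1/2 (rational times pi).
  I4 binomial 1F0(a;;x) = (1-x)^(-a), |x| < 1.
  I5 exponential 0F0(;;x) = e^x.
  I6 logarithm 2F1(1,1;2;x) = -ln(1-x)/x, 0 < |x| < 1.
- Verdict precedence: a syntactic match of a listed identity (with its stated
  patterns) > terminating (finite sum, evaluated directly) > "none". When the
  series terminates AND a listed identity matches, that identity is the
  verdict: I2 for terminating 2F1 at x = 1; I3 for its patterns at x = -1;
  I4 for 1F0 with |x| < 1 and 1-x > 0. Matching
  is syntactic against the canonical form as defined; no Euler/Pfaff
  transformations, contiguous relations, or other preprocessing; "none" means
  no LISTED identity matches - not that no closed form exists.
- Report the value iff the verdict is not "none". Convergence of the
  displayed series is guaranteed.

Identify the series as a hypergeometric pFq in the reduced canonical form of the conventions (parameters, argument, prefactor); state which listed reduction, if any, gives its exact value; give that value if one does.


At argument 5/3: a 3F2 with upper {-7, -3/2, 1/6}, lower {1/2, 5/3}, scaled by C = -9/5. Verdict: terminating. (-7)_k vanishes past k = 7, leaving a 8-term sum, computed directly. Value: -5504354573803/470899630080.

Structural cue: with t_0 = -9/5, the running product (C = -9/5, x = 5/3) telescopes to a rising factorial.
Term ratio: r(k) = (5/3) * (k-7) (k-3/2) (k+1/6) / [(k+1/2) (k+5/3) (k+1)] - rational; roots negated = parameters, x = (5/3), C = -9/5.


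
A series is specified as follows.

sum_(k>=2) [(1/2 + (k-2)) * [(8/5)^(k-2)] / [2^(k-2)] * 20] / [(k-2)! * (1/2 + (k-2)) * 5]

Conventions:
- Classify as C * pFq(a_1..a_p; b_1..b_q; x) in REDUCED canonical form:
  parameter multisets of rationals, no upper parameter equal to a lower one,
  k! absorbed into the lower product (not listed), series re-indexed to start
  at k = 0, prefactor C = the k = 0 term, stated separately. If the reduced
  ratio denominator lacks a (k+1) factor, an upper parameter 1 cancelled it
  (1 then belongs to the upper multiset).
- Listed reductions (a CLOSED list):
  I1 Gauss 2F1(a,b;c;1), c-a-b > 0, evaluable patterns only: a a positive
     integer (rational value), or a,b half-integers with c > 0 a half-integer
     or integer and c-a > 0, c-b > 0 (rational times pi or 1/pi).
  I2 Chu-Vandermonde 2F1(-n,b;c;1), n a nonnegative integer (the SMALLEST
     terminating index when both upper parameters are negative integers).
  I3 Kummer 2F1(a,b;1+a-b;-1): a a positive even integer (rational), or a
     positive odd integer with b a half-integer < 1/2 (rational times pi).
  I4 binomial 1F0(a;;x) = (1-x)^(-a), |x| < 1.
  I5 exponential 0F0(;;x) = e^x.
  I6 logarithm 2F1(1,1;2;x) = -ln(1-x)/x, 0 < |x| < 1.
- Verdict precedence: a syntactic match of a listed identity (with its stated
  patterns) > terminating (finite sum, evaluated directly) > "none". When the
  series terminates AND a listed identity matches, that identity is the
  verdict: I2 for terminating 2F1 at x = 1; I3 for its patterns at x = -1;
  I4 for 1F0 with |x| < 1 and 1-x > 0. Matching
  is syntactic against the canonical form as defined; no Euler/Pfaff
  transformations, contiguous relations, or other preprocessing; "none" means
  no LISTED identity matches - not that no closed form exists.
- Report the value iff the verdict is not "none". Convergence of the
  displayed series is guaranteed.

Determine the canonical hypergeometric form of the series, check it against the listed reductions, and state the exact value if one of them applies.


Prefactor 4, argument 4/5: 0F0 with upper {-} over lower {-}. Verdict: exponential (I5) applies (the 0F0 exponential series at x = 4/5). Hence: 4 * e^(4/5).

First insight: x = (4/5) and the constant factors (C = 4) combine into one prefactor.
Term ratio: r(k) = (4/5) * 1 / [(k+1)] - rational in k. x = (4/5); t_0 = 4; negate the roots.
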